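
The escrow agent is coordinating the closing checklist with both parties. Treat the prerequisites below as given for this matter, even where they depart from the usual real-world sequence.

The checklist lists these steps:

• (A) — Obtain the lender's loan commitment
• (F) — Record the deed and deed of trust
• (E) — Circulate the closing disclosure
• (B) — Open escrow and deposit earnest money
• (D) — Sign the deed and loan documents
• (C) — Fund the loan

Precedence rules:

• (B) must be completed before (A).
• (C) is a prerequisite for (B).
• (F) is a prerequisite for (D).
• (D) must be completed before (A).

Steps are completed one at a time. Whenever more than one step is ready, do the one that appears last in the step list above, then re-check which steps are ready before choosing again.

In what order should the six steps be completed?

(C) → (B) → (E) → (F) → (D) → (A)

(C), (E) and (F) have no prerequisites; (C) is listed later, so (C) is first.
Ready: (B), (E) and (F). (B) is listed later → (B).
(E) and (F) are both available; (E) is listed later → (E).
Next only (F) has its prerequisites met → (F).
(D) is the only step now ready → (D).
Next only (A) has its prerequisites met → (A).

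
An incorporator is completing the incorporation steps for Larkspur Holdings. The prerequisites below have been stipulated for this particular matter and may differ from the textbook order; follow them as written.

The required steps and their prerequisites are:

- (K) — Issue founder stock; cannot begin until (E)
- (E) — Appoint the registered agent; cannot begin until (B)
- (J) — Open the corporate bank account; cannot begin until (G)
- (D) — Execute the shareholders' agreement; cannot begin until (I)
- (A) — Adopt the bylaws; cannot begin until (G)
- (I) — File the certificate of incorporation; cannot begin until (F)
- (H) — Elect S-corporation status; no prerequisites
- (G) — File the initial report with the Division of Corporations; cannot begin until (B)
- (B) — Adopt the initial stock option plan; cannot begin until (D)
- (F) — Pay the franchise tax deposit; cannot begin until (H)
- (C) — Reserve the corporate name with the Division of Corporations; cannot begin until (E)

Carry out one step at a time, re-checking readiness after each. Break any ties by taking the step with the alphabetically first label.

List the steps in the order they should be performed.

Only (H) has no prerequisites, so it is first.
(F) is the only step now ready → (F).
(I) is the only step now ready → (I).
That leaves (D) as the only ready step → (D).
Next only (B) has its prerequisites met → (B).
Ready: (E) and (G). (E) has the earlier label → (E).
(C) and (K) now also ready, so the ready set is {(C), (G), (K)}; (C) has the earlier label → (C).
Ready: (G) and (K). (G) has the earlier label → (G).
Now (A), (J) and (K) have their prerequisites met. (A) has the earlier label, so (A) next.
Now (J) and (K) have their prerequisites met. (J) has the earlier label, so (J) next.
(K) needed (E), now all done → (K).

(H), (F), (I), (D), (B), (E), (C), (G), (A), (J), (K)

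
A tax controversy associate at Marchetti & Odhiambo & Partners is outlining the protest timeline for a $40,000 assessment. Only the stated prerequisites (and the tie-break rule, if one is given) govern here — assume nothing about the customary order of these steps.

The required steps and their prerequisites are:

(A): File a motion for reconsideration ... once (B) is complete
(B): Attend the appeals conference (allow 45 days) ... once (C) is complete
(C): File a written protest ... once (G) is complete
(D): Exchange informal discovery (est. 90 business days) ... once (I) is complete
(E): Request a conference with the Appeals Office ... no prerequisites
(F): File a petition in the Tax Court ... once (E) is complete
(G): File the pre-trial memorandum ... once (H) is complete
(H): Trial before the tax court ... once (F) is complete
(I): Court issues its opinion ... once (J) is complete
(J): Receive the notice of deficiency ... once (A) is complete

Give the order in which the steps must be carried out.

(E) is the only step with nothing outstanding, so it goes first.
Next only (F) has its prerequisites met → (F).
(H) needed (F), now all done → (H).
(G) needed (H), now all done → (G).
(C) is the only step now ready → (C).
(B) is the only step now ready → (B).
Next only (A) has its prerequisites met → (A).
(J) is the only step now ready → (J).
Next only (I) has its prerequisites met → (I).
(D) needed (I), now all done → (D).

(E), (F), (H), (G), (C), (B), (A), (J), (I), (D)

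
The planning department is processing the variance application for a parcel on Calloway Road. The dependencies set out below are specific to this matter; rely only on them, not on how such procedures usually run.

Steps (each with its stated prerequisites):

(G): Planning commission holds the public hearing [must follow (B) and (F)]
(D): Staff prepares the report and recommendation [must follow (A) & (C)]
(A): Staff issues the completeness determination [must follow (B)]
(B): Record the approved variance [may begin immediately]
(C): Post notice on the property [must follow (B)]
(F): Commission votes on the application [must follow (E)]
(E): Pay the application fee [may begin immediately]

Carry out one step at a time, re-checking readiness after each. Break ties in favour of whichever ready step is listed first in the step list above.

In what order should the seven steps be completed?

Nothing is required for (B) and (E). (B) is listed earlier → (B) first.
(A), (C) and (E) are all available; (A) is listed earlier → (A).
Ready: (C) and (E). (C) is listed earlier → (C).
(D) now also ready, so the ready set is {(D), (E)}; (D) is listed earlier → (D).
That leaves (E) as the only ready step → (E).
(F) is the only step now ready → (F).
(G) is the only step now ready → (G).

(B) (A) (C) (D) (E) (F) (G)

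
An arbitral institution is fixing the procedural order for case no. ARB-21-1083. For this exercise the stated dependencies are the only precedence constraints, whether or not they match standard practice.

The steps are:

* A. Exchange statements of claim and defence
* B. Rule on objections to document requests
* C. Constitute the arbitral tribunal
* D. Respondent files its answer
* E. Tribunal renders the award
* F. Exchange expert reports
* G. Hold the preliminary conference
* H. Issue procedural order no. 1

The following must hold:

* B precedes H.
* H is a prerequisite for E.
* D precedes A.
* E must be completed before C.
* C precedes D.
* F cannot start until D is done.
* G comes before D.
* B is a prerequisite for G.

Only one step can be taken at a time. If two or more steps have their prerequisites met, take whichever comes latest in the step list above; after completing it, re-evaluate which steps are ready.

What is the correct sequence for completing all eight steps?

B H G E C D F A

B is the only step with nothing outstanding, so it goes first.
H and G are both available; H is listed later → H.
G and E are both available; G is listed later → G.
E needed H, now all done → E.
C needed E, now all done → C.
Next only D has its prerequisites met → D.
Now F and A have their prerequisites met. F is listed later, so F next.
A needed D, now all done → A.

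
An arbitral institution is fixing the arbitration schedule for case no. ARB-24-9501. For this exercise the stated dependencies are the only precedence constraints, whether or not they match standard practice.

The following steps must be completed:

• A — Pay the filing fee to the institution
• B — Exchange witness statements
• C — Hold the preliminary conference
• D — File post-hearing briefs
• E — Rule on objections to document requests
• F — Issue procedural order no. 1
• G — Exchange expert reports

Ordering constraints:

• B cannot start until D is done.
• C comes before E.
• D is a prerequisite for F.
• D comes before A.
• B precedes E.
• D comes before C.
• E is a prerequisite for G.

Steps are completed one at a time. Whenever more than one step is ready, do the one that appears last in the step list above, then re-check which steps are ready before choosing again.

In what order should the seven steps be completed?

D is the only step with nothing outstanding, so it goes first.
F, C, B and A are all available; F is listed later → F.
Ready: C, B and A. C is listed later → C.
B and A are both available; B is listed later → B.
E now also ready, so the ready set is {E, A}; E is listed later → E.
G now also ready, so the ready set is {G, A}; G is listed later → G.
A needed D, now all done → A.

D F C B E G A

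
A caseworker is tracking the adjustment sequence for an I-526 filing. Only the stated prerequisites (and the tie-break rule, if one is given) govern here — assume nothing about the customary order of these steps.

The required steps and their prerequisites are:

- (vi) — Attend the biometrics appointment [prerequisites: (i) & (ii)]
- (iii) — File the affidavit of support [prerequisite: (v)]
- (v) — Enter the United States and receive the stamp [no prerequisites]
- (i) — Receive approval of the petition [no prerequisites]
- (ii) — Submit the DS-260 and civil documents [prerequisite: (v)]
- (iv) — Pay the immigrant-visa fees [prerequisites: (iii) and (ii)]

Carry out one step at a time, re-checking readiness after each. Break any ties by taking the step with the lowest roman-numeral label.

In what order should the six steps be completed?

Nothing is required for (i) and (v). (i) has the earlier label → (i) first.
Next only (v) has its prerequisites met → (v).
Now (ii) and (iii) have their prerequisites met. (ii) has the earlier label, so (ii) next.
Now (iii) and (vi) have their prerequisites met. (iii) has the earlier label, so (iii) next.
(iv) now also ready, so the ready set is {(iv), (vi)}; (iv) has the earlier label → (iv).
(vi) needed (i) and (ii), now all done → (vi).

(i) (v) (ii) (iii) (iv) (vi)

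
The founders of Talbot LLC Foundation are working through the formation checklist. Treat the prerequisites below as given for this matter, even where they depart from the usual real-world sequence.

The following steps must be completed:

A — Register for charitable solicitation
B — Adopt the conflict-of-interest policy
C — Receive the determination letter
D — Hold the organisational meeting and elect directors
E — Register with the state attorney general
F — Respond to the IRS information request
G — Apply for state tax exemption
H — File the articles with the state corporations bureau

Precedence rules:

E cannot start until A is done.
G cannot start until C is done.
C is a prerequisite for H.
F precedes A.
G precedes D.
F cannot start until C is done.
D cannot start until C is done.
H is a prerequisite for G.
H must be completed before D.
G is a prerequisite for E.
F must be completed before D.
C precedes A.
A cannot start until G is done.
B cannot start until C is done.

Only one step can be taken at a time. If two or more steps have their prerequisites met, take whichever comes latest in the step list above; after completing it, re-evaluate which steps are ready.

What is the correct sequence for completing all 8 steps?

C, H, G, F, D, B, A, E

C has no prerequisites → C first.
Ready: H, F and B. H is listed later → H.
G now also ready, so the ready set is {G, F, B}; G is listed later → G.
Ready: F and B. F is listed later → F.
D and A now also ready, so the ready set is {D, B, A}; D is listed later → D.
Now B and A have their prerequisites met. B is listed later, so B next.
Next only A has its prerequisites met → A.
Next only E has its prerequisites met → E.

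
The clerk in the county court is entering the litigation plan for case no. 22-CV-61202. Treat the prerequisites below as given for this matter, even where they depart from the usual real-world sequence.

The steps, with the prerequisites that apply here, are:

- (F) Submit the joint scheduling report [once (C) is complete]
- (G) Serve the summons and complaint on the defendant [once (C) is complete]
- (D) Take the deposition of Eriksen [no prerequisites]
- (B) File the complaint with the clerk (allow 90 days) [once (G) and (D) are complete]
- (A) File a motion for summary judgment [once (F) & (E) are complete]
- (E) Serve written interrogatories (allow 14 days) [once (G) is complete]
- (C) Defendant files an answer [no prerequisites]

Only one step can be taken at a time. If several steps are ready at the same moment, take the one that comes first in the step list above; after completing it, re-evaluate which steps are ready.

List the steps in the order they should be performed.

(D), (C), (F), (G), (B), (E), (A)

(D) and (C) have no prerequisites; (D) is listed earlier, so (D) is first.
That leaves (C) as the only ready step → (C).
(F) and (G) are both available; (F) is listed earlier → (F).
That leaves (G) as the only ready step → (G).
Now (B) and (E) have their prerequisites met. (B) is listed earlier, so (B) next.
(E) is the only step now ready → (E).
(A) needed (F) and (E), now all done → (A).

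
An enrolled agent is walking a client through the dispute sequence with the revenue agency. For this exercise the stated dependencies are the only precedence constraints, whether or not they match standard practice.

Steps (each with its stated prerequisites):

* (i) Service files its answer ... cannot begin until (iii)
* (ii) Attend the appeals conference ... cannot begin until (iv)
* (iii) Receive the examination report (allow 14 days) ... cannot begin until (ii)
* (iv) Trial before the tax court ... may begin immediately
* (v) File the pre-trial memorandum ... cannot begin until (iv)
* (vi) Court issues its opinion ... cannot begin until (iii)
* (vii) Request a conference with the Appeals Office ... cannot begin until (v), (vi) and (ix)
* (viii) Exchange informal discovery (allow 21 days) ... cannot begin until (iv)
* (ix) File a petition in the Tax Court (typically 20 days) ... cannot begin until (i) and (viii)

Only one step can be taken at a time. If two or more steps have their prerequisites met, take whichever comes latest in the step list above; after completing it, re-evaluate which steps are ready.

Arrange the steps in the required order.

Only (iv) has no prerequisites, so it is first.
Now (viii), (v) and (ii) have their prerequisites met. (viii) is listed later, so (viii) next.
(v) and (ii) are both available; (v) is listed later → (v).
(ii) needed (iv), now all done → (ii).
(iii) is the only step now ready → (iii).
(vi) and (i) are both available; (vi) is listed later → (vi).
Next only (i) has its prerequisites met → (i).
(ix) needed (viii) and (i), now all done → (ix).
(vii) needed (ix), (vi) and (v), now all done → (vii).

(iv) → (viii) → (v) → (ii) → (iii) → (vi) → (i) → (ix) → (vii)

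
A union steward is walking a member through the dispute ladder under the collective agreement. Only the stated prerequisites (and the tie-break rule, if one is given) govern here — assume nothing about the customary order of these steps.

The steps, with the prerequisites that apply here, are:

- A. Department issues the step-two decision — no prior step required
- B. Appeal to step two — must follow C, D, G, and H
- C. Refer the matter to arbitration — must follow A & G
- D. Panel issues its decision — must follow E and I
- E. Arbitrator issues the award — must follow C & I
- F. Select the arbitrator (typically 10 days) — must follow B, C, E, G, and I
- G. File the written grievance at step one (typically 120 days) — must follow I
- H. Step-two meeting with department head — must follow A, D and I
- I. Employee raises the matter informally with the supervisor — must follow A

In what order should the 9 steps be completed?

A is the only step with nothing outstanding, so it goes first.
I needed A, now all done → I.
Next only G has its prerequisites met → G.
Next only C has its prerequisites met → C.
Next only E has its prerequisites met → E.
Next only D has its prerequisites met → D.
That leaves H as the only ready step → H.
Next only B has its prerequisites met → B.
F needed B, C, E, G and I, now all done → F.

A, I, G, C, E, D, H, B, F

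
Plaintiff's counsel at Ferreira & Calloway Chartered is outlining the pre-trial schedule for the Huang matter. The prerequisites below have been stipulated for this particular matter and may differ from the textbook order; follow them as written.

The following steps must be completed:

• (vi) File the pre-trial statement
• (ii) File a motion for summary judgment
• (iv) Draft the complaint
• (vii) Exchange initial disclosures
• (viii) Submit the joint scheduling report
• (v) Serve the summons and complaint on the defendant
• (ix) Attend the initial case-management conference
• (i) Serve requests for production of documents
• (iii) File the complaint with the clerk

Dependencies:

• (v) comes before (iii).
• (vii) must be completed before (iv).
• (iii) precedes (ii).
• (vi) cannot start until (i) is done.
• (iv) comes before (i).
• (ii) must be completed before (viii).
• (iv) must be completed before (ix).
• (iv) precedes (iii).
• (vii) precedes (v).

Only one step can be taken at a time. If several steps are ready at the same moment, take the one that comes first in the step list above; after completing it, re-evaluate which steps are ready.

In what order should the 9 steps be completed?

(vii) → (iv) → (v) → (ix) → (i) → (vi) → (iii) → (ii) → (viii)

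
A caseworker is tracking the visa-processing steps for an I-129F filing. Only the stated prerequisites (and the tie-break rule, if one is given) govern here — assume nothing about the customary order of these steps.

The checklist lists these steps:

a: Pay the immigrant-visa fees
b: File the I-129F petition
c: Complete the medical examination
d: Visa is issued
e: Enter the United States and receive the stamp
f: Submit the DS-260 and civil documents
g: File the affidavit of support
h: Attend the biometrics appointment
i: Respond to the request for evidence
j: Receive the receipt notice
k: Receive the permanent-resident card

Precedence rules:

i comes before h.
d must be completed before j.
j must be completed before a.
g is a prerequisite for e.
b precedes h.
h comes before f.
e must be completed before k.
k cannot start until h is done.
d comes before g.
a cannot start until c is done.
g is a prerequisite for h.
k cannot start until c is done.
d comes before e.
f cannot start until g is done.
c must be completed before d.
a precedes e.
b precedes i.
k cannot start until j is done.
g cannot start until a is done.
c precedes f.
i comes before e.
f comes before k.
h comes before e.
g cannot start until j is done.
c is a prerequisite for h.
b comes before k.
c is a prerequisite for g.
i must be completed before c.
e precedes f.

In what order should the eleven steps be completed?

b, i, c, d, j, a, g, h, e, f, k

Only b has no prerequisites, so it is first.
i needed b, now all done → i.
c needed i, now all done → c.
That leaves d as the only ready step → d.
j is the only step now ready → j.
a is the only step now ready → a.
g needed a, c, d and j, now all done → g.
Next only h has its prerequisites met → h.
Next only e has its prerequisites met → e.
f needed c, e, g and h, now all done → f.
k needed b, c, e, f, h and j, now all done → k.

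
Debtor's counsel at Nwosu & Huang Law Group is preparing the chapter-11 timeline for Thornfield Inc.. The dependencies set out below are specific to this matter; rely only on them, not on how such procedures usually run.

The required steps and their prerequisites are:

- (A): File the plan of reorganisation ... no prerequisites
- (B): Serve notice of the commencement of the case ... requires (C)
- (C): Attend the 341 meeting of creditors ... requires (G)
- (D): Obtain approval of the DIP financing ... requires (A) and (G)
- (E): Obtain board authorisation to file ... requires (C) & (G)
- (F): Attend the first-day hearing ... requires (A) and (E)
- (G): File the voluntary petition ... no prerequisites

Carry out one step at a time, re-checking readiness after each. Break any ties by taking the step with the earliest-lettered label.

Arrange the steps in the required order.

(A) → (G) → (C) → (B) → (D) → (E) → (F)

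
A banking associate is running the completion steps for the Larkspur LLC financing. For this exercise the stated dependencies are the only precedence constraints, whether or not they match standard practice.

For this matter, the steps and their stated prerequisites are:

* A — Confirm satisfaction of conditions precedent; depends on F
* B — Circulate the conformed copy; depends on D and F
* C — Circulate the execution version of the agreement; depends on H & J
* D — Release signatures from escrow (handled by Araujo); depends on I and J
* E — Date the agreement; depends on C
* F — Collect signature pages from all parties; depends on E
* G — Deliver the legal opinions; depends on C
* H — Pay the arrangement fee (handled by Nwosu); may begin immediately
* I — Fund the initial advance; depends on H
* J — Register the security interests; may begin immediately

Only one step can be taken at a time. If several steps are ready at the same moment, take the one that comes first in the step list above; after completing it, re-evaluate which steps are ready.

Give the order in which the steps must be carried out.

H and J have no prerequisites; H is listed earlier, so H is first.
I now also ready, so the ready set is {I, J}; I is listed earlier → I.
That leaves J as the only ready step → J.
C and D are both available; C is listed earlier → C.
E and G now also ready, so the ready set is {D, E, G}; D is listed earlier → D.
Now E and G have their prerequisites met. E is listed earlier, so E next.
Now F and G have their prerequisites met. F is listed earlier, so F next.
Now A, B and G have their prerequisites met. A is listed earlier, so A next.
Ready: B and G. B is listed earlier → B.
G is the only step now ready → G.

H I J C D E F A B G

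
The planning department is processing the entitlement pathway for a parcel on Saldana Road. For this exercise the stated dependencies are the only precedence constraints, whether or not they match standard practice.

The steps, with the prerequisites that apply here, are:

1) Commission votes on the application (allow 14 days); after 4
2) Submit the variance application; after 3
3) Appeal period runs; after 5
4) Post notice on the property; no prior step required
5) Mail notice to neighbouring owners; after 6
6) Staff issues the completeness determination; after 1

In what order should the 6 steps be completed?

4 has no prerequisites → 4 first.
That leaves 1 as the only ready step → 1.
6 needed 1, now all done → 6.
5 needed 6, now all done → 5.
3 is the only step now ready → 3.
2 needed 3, now all done → 2.

4, 1, 6, 5, 3, 2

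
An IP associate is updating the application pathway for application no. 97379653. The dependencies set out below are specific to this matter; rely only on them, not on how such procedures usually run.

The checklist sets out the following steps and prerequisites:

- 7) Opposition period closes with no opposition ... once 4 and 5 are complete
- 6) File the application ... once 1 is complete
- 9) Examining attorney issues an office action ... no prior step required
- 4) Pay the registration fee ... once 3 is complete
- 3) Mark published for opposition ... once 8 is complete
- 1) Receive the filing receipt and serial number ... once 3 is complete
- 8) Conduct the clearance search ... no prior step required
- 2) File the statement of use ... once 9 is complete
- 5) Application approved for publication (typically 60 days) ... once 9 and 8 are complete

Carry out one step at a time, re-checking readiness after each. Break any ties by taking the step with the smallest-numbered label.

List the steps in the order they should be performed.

8, 3, 1, 4, 6, 9, 2, 5, 7

8 and 9 have no prerequisites; 8 has the earlier label, so 8 is first.
3 now also ready, so the ready set is {3, 9}; 3 has the earlier label → 3.
1 and 4 now also ready, so the ready set is {1, 4, 9}; 1 has the earlier label → 1.
6 now also ready, so the ready set is {4, 6, 9}; 4 has the earlier label → 4.
Ready: 6 and 9. 6 has the earlier label → 6.
9 is the only step now ready → 9.
Ready: 2 and 5. 2 has the earlier label → 2.
5 needed 8 and 9, now all done → 5.
7 needed 4 and 5, now all done → 7.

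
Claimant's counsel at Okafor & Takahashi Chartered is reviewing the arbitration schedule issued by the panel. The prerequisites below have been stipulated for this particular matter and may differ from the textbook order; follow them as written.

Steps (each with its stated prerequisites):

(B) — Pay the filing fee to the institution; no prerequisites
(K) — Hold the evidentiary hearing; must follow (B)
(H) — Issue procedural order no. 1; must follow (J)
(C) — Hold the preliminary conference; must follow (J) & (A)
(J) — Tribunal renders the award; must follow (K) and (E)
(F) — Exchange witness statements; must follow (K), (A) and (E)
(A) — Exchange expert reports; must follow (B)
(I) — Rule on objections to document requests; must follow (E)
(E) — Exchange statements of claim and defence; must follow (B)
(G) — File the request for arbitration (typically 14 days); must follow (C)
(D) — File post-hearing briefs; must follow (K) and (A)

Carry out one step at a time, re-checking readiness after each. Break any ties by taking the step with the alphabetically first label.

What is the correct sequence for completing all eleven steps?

Only (B) has no prerequisites, so it is first.
(A), (E) and (K) are all available; (A) has the earlier label → (A).
Now (E) and (K) have their prerequisites met. (E) has the earlier label, so (E) next.
(I) now also ready, so the ready set is {(I), (K)}; (I) has the earlier label → (I).
(K) is the only step now ready → (K).
Ready: (D), (F) and (J). (D) has the earlier label → (D).
Ready: (F) and (J). (F) has the earlier label → (F).
(J) needed (E) and (K), now all done → (J).
(C) and (H) are both available; (C) has the earlier label → (C).
Now (G) and (H) have their prerequisites met. (G) has the earlier label, so (G) next.
(H) is the only step now ready → (H).

(B) (A) (E) (I) (K) (D) (F) (J) (C) (G) (H)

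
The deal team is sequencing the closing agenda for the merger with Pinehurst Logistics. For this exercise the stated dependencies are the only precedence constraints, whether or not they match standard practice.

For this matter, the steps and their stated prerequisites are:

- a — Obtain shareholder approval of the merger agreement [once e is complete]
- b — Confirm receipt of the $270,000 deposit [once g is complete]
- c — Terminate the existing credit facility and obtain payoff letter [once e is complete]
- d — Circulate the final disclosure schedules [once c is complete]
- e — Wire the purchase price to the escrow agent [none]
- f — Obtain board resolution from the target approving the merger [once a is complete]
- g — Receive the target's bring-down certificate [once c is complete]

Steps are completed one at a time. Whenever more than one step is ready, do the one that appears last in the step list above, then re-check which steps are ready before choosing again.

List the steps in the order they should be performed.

e, c, g, d, b, a, f

e has no prerequisites → e first.
Ready: c and a. c is listed later → c.
g, d and a are all available; g is listed later → g.
b now also ready, so the ready set is {d, b, a}; d is listed later → d.
Now b and a have their prerequisites met. b is listed later, so b next.
a needed e, now all done → a.
f is the only step now ready → f.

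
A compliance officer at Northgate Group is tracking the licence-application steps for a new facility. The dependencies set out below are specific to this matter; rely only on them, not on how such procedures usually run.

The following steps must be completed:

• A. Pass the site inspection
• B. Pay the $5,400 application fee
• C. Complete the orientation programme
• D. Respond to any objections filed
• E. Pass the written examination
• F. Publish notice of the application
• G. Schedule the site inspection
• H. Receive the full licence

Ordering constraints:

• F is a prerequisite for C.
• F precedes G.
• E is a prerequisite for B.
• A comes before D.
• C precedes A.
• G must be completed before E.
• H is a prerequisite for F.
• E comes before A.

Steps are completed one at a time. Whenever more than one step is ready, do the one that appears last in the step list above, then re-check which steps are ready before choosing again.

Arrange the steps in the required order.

H, F, G, E, C, B, A, D

Only H has no prerequisites, so it is first.
F needed H, now all done → F.
Now G and C have their prerequisites met. G is listed later, so G next.
Ready: E and C. E is listed later → E.
Now C and B have their prerequisites met. C is listed later, so C next.
Now B and A have their prerequisites met. B is listed later, so B next.
A needed E and C, now all done → A.
D needed A, now all done → D.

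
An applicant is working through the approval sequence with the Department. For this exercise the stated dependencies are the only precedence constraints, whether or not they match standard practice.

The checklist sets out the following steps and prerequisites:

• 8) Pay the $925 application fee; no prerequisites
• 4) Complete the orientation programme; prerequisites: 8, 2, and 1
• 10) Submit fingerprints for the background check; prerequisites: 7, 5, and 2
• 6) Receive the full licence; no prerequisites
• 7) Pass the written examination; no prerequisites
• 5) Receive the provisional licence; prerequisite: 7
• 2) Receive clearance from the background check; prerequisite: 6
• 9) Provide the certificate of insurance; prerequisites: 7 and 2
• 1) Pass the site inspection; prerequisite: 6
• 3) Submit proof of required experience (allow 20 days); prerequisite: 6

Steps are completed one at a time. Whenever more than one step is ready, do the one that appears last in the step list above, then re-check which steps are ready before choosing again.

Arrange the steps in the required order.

Nothing is required for 7, 6 and 8. 7 is listed later → 7 first.
5, 6 and 8 are all available; 5 is listed later → 5.
Ready: 6 and 8. 6 is listed later → 6.
Now 3, 1, 2 and 8 have their prerequisites met. 3 is listed later, so 3 next.
Ready: 1, 2 and 8. 1 is listed later → 1.
2 and 8 are both available; 2 is listed later → 2.
9, 10 and 8 are all available; 9 is listed later → 9.
10 and 8 are both available; 10 is listed later → 10.
That leaves 8 as the only ready step → 8.
Next only 4 has its prerequisites met → 4.

7 5 6 3 1 2 9 10 8 4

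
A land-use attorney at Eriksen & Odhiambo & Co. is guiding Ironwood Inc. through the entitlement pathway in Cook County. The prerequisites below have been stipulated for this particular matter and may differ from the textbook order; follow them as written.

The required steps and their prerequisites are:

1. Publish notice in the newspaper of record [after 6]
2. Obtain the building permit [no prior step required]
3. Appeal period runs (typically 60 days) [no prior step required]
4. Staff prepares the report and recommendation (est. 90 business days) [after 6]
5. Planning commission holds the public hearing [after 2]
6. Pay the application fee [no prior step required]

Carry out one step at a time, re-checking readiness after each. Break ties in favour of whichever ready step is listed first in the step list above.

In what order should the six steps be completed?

2, 3, 5, 6, 1, 4

2, 3 and 6 have no prerequisites; 2 is listed earlier, so 2 is first.
Ready: 3, 5 and 6. 3 is listed earlier → 3.
Now 5 and 6 have their prerequisites met. 5 is listed earlier, so 5 next.
Next only 6 has its prerequisites met → 6.
1 and 4 are both available; 1 is listed earlier → 1.
4 needed 6, now all done → 4.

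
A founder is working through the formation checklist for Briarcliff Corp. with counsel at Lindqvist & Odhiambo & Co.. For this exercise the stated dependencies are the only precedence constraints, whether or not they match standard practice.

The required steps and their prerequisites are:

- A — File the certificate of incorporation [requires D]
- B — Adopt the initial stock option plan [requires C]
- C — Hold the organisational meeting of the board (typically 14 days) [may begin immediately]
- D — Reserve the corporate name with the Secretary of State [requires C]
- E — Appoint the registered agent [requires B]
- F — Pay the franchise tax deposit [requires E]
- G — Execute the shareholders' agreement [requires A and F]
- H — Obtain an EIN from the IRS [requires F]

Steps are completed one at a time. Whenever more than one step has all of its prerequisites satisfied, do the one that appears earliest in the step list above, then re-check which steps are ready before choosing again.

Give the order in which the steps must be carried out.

C, B, D, A, E, F, G, H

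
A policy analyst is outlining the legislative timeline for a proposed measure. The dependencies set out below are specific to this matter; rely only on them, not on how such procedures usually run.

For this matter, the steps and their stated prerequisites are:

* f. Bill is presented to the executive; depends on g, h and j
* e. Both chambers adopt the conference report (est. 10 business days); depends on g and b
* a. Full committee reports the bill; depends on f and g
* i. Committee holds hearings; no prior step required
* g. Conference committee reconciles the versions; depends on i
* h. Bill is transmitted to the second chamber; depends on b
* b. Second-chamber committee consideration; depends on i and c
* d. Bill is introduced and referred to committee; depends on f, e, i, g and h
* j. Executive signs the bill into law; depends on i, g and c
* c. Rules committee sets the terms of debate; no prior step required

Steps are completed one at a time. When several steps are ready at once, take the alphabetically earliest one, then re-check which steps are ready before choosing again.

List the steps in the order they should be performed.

c and i have no prerequisites; c has the earlier label, so c is first.
i is the only step now ready → i.
b and g are both available; b has the earlier label → b.
h now also ready, so the ready set is {g, h}; g has the earlier label → g.
e, h and j are all available; e has the earlier label → e.
Now h and j have their prerequisites met. h has the earlier label, so h next.
That leaves j as the only ready step → j.
Next only f has its prerequisites met → f.
a and d are both available; a has the earlier label → a.
Next only d has its prerequisites met → d.

c, i, b, g, e, h, j, f, a, d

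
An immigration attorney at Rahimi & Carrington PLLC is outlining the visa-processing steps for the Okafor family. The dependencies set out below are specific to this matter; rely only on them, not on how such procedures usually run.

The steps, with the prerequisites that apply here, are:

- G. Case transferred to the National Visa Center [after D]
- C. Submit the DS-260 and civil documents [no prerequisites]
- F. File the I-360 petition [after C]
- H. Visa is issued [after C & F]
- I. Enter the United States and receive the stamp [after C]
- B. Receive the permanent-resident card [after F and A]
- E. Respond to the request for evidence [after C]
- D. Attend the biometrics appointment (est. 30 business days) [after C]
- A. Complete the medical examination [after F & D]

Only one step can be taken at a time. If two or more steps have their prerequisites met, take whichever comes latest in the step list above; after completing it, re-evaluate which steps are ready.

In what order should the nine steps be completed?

C → D → E → I → F → A → B → H → G

C has no prerequisites → C first.
Now D, E, I and F have their prerequisites met. D is listed later, so D next.
G now also ready, so the ready set is {E, I, F, G}; E is listed later → E.
Ready: I, F and G. I is listed later → I.
Ready: F and G. F is listed later → F.
A and H now also ready, so the ready set is {A, H, G}; A is listed later → A.
B, H and G are all available; B is listed later → B.
Now H and G have their prerequisites met. H is listed later, so H next.
Next only G has its prerequisites met → G.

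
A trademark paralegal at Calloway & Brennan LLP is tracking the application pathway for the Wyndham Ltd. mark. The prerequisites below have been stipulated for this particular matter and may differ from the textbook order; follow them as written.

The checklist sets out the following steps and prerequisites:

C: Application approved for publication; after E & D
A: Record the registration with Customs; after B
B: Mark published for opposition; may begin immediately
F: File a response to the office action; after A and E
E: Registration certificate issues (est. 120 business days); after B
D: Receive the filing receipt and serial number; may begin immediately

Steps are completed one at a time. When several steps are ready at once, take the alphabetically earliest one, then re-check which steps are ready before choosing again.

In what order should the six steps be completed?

Nothing is required for B and D. B has the earlier label → B first.
A and E now also ready, so the ready set is {A, D, E}; A has the earlier label → A.
D and E are both available; D has the earlier label → D.
Next only E has its prerequisites met → E.
Ready: C and F. C has the earlier label → C.
F needed A and E, now all done → F.

B → A → D → E → C → F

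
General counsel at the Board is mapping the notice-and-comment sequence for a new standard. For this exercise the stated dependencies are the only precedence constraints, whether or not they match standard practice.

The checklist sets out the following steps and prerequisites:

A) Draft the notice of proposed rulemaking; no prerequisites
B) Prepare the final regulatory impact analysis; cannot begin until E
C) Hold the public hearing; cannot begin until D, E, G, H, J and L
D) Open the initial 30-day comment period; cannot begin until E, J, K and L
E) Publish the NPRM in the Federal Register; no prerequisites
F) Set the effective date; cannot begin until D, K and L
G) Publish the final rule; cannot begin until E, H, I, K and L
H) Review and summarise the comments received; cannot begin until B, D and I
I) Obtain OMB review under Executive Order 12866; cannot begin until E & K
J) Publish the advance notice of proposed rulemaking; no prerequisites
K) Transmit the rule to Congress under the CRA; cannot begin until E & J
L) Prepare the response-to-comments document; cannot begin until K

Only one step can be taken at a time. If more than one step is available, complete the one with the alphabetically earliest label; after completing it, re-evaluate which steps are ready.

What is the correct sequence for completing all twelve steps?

A E B J K I L D F H G C

A, E and J have no prerequisites; A has the earlier label, so A is first.
Now E and J have their prerequisites met. E has the earlier label, so E next.
B now also ready, so the ready set is {B, J}; B has the earlier label → B.
Next only J has its prerequisites met → J.
K needed E and J, now all done → K.
Ready: I and L. I has the earlier label → I.
Next only L has its prerequisites met → L.
That leaves D as the only ready step → D.
F and H are both available; F has the earlier label → F.
H needed B, D and I, now all done → H.
Next only G has its prerequisites met → G.
C needed D, E, G, H, J and L, now all done → C.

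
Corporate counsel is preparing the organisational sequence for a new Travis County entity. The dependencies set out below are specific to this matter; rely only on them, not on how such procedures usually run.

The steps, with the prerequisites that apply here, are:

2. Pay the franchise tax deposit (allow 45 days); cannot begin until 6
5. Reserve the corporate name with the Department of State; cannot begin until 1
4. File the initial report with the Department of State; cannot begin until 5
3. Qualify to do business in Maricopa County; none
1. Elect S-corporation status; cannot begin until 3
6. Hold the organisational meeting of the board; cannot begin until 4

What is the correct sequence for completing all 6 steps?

3 is the only step with nothing outstanding, so it goes first.
That leaves 1 as the only ready step → 1.
5 is the only step now ready → 5.
4 is the only step now ready → 4.
Next only 6 has its prerequisites met → 6.
2 needed 6, now all done → 2.

3 1 5 4 6 2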